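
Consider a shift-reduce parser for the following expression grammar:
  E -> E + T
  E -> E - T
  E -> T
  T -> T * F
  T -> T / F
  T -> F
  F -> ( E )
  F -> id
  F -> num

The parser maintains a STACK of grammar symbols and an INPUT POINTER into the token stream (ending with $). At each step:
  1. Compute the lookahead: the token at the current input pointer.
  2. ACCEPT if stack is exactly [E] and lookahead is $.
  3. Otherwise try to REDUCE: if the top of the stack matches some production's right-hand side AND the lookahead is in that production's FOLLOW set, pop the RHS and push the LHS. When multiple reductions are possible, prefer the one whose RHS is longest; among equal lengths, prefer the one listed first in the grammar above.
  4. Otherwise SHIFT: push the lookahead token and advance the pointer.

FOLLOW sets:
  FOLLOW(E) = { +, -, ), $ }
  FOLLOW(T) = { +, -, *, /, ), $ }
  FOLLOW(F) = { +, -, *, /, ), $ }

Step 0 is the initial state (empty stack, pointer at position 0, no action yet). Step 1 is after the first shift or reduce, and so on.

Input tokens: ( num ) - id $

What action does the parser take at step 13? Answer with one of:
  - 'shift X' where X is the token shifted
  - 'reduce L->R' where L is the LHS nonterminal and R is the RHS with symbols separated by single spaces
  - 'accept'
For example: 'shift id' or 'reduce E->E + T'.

Step 1: shift (. Stack=[(] ptr=1 lookahead=num remaining=[num ) - id $]
Step 2: shift num. Stack=[( num] ptr=2 lookahead=) remaining=[) - id $]
Step 3: reduce F->num. Stack=[( F] ptr=2 lookahead=) remaining=[) - id $]
Step 4: reduce T->F. Stack=[( T] ptr=2 lookahead=) remaining=[) - id $]
Step 5: reduce E->T. Stack=[( E] ptr=2 lookahead=) remaining=[) - id $]
Step 6: shift ). Stack=[( E )] ptr=3 lookahead=- remaining=[- id $]
Step 7: reduce F->( E ). Stack=[F] ptr=3 lookahead=- remaining=[- id $]
Step 8: reduce T->F. Stack=[T] ptr=3 lookahead=- remaining=[- id $]
Step 9: reduce E->T. Stack=[E] ptr=3 lookahead=- remaining=[- id $]
Step 10: shift -. Stack=[E -] ptr=4 lookahead=id remaining=[id $]
Step 11: shift id. Stack=[E - id] ptr=5 lookahead=$ remaining=[$]
Step 12: reduce F->id. Stack=[E - F] ptr=5 lookahead=$ remaining=[$]
Step 13: reduce T->F. Stack=[E - T] ptr=5 lookahead=$ remaining=[$]

Answer: reduce T->F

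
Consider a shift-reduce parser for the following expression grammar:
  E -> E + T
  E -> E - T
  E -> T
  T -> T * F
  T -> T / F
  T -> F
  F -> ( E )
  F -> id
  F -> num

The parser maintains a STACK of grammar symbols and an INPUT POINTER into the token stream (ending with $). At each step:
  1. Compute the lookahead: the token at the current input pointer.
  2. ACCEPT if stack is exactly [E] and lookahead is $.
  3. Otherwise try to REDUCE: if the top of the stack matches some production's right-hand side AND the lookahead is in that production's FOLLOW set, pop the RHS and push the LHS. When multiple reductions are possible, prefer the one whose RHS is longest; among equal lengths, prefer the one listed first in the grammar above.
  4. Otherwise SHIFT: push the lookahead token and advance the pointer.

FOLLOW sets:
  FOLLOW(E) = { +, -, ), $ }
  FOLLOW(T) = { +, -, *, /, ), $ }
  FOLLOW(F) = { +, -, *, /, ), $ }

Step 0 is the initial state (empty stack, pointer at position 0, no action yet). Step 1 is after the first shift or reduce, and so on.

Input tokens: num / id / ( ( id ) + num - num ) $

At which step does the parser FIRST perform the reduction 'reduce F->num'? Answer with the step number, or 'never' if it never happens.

Answer: 2

Derivation:
Step 1: shift num. Stack=[num] ptr=1 lookahead=/ remaining=[/ id / ( ( id ) + num - num ) $]
Step 2: reduce F->num. Stack=[F] ptr=1 lookahead=/ remaining=[/ id / ( ( id ) + num - num ) $]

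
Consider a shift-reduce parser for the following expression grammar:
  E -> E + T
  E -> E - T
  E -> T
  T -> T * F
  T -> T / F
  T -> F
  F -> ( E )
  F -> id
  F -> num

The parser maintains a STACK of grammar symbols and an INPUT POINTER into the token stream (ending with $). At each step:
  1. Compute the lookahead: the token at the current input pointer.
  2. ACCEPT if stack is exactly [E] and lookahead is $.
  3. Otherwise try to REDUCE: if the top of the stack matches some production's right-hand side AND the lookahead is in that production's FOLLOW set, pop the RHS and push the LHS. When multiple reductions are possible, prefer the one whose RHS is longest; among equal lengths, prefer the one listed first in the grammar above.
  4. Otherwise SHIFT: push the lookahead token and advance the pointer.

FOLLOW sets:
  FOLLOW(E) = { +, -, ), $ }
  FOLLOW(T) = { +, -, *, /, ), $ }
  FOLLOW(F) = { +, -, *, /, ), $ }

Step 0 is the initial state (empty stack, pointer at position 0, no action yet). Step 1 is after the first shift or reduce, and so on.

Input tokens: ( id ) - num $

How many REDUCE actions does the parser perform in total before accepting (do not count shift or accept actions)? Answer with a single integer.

Answer: 9

Derivation:
Step 1: shift (. Stack=[(] ptr=1 lookahead=id remaining=[id ) - num $]
Step 2: shift id. Stack=[( id] ptr=2 lookahead=) remaining=[) - num $]
Step 3: reduce F->id. Stack=[( F] ptr=2 lookahead=) remaining=[) - num $]
Step 4: reduce T->F. Stack=[( T] ptr=2 lookahead=) remaining=[) - num $]
Step 5: reduce E->T. Stack=[( E] ptr=2 lookahead=) remaining=[) - num $]
Step 6: shift ). Stack=[( E )] ptr=3 lookahead=- remaining=[- num $]
Step 7: reduce F->( E ). Stack=[F] ptr=3 lookahead=- remaining=[- num $]
Step 8: reduce T->F. Stack=[T] ptr=3 lookahead=- remaining=[- num $]
Step 9: reduce E->T. Stack=[E] ptr=3 lookahead=- remaining=[- num $]
Step 10: shift -. Stack=[E -] ptr=4 lookahead=num remaining=[num $]
Step 11: shift num. Stack=[E - num] ptr=5 lookahead=$ remaining=[$]
Step 12: reduce F->num. Stack=[E - F] ptr=5 lookahead=$ remaining=[$]
Step 13: reduce T->F. Stack=[E - T] ptr=5 lookahead=$ remaining=[$]
Step 14: reduce E->E - T. Stack=[E] ptr=5 lookahead=$ remaining=[$]
Step 15: accept. Stack=[E] ptr=5 lookahead=$ remaining=[$]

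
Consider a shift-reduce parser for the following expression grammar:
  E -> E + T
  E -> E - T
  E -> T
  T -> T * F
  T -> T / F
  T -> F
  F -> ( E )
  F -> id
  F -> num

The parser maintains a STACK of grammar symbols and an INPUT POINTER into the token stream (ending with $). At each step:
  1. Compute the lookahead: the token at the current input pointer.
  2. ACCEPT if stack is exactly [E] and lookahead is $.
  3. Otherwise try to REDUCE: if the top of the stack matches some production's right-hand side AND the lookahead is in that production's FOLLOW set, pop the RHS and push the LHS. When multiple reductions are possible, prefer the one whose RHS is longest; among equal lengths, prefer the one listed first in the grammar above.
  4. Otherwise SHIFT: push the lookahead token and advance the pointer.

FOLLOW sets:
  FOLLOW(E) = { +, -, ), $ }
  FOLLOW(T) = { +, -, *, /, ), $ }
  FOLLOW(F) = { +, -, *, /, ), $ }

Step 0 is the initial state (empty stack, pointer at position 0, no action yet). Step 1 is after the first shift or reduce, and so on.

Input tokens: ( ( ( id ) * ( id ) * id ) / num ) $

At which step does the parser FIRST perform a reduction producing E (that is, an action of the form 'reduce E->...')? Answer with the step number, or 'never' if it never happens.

Answer: 7

Derivation:
Step 1: shift (. Stack=[(] ptr=1 lookahead=( remaining=[( ( id ) * ( id ) * id ) / num ) $]
Step 2: shift (. Stack=[( (] ptr=2 lookahead=( remaining=[( id ) * ( id ) * id ) / num ) $]
Step 3: shift (. Stack=[( ( (] ptr=3 lookahead=id remaining=[id ) * ( id ) * id ) / num ) $]
Step 4: shift id. Stack=[( ( ( id] ptr=4 lookahead=) remaining=[) * ( id ) * id ) / num ) $]
Step 5: reduce F->id. Stack=[( ( ( F] ptr=4 lookahead=) remaining=[) * ( id ) * id ) / num ) $]
Step 6: reduce T->F. Stack=[( ( ( T] ptr=4 lookahead=) remaining=[) * ( id ) * id ) / num ) $]
Step 7: reduce E->T. Stack=[( ( ( E] ptr=4 lookahead=) remaining=[) * ( id ) * id ) / num ) $]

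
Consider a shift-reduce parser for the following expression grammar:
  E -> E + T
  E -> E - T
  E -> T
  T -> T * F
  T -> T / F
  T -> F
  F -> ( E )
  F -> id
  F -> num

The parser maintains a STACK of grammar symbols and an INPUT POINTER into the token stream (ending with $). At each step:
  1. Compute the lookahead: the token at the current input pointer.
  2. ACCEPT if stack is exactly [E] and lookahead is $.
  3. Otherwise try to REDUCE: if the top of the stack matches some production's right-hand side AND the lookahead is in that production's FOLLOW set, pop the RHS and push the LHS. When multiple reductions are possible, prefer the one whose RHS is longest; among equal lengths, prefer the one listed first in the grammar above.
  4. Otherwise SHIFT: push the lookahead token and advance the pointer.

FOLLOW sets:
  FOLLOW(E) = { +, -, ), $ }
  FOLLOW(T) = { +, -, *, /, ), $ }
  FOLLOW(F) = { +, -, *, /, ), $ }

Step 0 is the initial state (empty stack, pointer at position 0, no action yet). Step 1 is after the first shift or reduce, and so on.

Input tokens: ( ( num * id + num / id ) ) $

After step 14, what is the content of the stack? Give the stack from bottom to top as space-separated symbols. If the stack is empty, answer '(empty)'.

Answer: ( ( E + T

Derivation:
Step 1: shift (. Stack=[(] ptr=1 lookahead=( remaining=[( num * id + num / id ) ) $]
Step 2: shift (. Stack=[( (] ptr=2 lookahead=num remaining=[num * id + num / id ) ) $]
Step 3: shift num. Stack=[( ( num] ptr=3 lookahead=* remaining=[* id + num / id ) ) $]
Step 4: reduce F->num. Stack=[( ( F] ptr=3 lookahead=* remaining=[* id + num / id ) ) $]
Step 5: reduce T->F. Stack=[( ( T] ptr=3 lookahead=* remaining=[* id + num / id ) ) $]
Step 6: shift *. Stack=[( ( T *] ptr=4 lookahead=id remaining=[id + num / id ) ) $]
Step 7: shift id. Stack=[( ( T * id] ptr=5 lookahead=+ remaining=[+ num / id ) ) $]
Step 8: reduce F->id. Stack=[( ( T * F] ptr=5 lookahead=+ remaining=[+ num / id ) ) $]
Step 9: reduce T->T * F. Stack=[( ( T] ptr=5 lookahead=+ remaining=[+ num / id ) ) $]
Step 10: reduce E->T. Stack=[( ( E] ptr=5 lookahead=+ remaining=[+ num / id ) ) $]
Step 11: shift +. Stack=[( ( E +] ptr=6 lookahead=num remaining=[num / id ) ) $]
Step 12: shift num. Stack=[( ( E + num] ptr=7 lookahead=/ remaining=[/ id ) ) $]
Step 13: reduce F->num. Stack=[( ( E + F] ptr=7 lookahead=/ remaining=[/ id ) ) $]
Step 14: reduce T->F. Stack=[( ( E + T] ptr=7 lookahead=/ remaining=[/ id ) ) $]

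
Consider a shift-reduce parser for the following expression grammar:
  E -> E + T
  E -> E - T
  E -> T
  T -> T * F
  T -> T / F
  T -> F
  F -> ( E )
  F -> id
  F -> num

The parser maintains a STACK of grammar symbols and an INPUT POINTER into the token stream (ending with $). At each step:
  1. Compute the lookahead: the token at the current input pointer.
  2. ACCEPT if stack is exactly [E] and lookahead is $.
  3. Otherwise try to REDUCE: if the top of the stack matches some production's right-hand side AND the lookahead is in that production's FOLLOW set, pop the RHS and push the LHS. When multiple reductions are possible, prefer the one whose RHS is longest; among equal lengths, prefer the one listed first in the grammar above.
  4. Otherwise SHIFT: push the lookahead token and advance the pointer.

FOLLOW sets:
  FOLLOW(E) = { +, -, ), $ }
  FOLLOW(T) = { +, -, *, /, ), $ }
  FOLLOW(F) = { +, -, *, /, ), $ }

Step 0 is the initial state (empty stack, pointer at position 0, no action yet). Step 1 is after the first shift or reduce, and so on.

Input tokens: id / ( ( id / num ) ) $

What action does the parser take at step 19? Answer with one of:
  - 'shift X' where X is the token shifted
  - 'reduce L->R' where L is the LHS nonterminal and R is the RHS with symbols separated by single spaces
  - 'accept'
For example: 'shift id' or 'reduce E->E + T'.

Answer: shift )

Derivation:
Step 1: shift id. Stack=[id] ptr=1 lookahead=/ remaining=[/ ( ( id / num ) ) $]
Step 2: reduce F->id. Stack=[F] ptr=1 lookahead=/ remaining=[/ ( ( id / num ) ) $]
Step 3: reduce T->F. Stack=[T] ptr=1 lookahead=/ remaining=[/ ( ( id / num ) ) $]
Step 4: shift /. Stack=[T /] ptr=2 lookahead=( remaining=[( ( id / num ) ) $]
Step 5: shift (. Stack=[T / (] ptr=3 lookahead=( remaining=[( id / num ) ) $]
Step 6: shift (. Stack=[T / ( (] ptr=4 lookahead=id remaining=[id / num ) ) $]
Step 7: shift id. Stack=[T / ( ( id] ptr=5 lookahead=/ remaining=[/ num ) ) $]
Step 8: reduce F->id. Stack=[T / ( ( F] ptr=5 lookahead=/ remaining=[/ num ) ) $]
Step 9: reduce T->F. Stack=[T / ( ( T] ptr=5 lookahead=/ remaining=[/ num ) ) $]
Step 10: shift /. Stack=[T / ( ( T /] ptr=6 lookahead=num remaining=[num ) ) $]
Step 11: shift num. Stack=[T / ( ( T / num] ptr=7 lookahead=) remaining=[) ) $]
Step 12: reduce F->num. Stack=[T / ( ( T / F] ptr=7 lookahead=) remaining=[) ) $]
Step 13: reduce T->T / F. Stack=[T / ( ( T] ptr=7 lookahead=) remaining=[) ) $]
Step 14: reduce E->T. Stack=[T / ( ( E] ptr=7 lookahead=) remaining=[) ) $]
Step 15: shift ). Stack=[T / ( ( E )] ptr=8 lookahead=) remaining=[) $]
Step 16: reduce F->( E ). Stack=[T / ( F] ptr=8 lookahead=) remaining=[) $]
Step 17: reduce T->F. Stack=[T / ( T] ptr=8 lookahead=) remaining=[) $]
Step 18: reduce E->T. Stack=[T / ( E] ptr=8 lookahead=) remaining=[) $]
Step 19: shift ). Stack=[T / ( E )] ptr=9 lookahead=$ remaining=[$]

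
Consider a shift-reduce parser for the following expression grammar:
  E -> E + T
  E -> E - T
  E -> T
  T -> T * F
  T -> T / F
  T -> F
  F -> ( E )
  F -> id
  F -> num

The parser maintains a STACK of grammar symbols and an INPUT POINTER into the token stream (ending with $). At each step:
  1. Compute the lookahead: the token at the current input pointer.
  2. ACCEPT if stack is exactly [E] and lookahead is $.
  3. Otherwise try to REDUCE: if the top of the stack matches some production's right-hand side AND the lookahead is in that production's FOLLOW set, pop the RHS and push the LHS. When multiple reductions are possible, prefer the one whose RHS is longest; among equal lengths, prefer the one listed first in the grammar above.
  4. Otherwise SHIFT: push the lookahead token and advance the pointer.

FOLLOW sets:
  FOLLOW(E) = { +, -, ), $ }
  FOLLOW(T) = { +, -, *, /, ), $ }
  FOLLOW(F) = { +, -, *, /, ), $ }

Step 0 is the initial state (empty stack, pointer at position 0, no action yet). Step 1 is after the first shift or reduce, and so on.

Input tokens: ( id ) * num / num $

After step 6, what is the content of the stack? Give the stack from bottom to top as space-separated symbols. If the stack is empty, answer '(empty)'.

Step 1: shift (. Stack=[(] ptr=1 lookahead=id remaining=[id ) * num / num $]
Step 2: shift id. Stack=[( id] ptr=2 lookahead=) remaining=[) * num / num $]
Step 3: reduce F->id. Stack=[( F] ptr=2 lookahead=) remaining=[) * num / num $]
Step 4: reduce T->F. Stack=[( T] ptr=2 lookahead=) remaining=[) * num / num $]
Step 5: reduce E->T. Stack=[( E] ptr=2 lookahead=) remaining=[) * num / num $]
Step 6: shift ). Stack=[( E )] ptr=3 lookahead=* remaining=[* num / num $]

Answer: ( E )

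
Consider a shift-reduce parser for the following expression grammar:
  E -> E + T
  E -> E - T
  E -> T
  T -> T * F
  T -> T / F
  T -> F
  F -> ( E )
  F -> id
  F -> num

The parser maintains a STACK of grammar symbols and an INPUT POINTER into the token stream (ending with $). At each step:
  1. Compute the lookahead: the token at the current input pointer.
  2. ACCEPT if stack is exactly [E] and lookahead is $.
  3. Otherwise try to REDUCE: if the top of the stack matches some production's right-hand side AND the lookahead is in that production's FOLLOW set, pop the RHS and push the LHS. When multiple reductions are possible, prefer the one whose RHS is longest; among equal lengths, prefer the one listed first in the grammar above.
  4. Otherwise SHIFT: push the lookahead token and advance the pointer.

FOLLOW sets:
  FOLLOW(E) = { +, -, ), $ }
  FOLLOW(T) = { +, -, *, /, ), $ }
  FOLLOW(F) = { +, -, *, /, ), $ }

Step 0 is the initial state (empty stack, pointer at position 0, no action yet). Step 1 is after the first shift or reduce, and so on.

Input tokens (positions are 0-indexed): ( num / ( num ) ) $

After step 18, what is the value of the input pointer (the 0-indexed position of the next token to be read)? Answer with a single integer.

Step 1: shift (. Stack=[(] ptr=1 lookahead=num remaining=[num / ( num ) ) $]
Step 2: shift num. Stack=[( num] ptr=2 lookahead=/ remaining=[/ ( num ) ) $]
Step 3: reduce F->num. Stack=[( F] ptr=2 lookahead=/ remaining=[/ ( num ) ) $]
Step 4: reduce T->F. Stack=[( T] ptr=2 lookahead=/ remaining=[/ ( num ) ) $]
Step 5: shift /. Stack=[( T /] ptr=3 lookahead=( remaining=[( num ) ) $]
Step 6: shift (. Stack=[( T / (] ptr=4 lookahead=num remaining=[num ) ) $]
Step 7: shift num. Stack=[( T / ( num] ptr=5 lookahead=) remaining=[) ) $]
Step 8: reduce F->num. Stack=[( T / ( F] ptr=5 lookahead=) remaining=[) ) $]
Step 9: reduce T->F. Stack=[( T / ( T] ptr=5 lookahead=) remaining=[) ) $]
Step 10: reduce E->T. Stack=[( T / ( E] ptr=5 lookahead=) remaining=[) ) $]
Step 11: shift ). Stack=[( T / ( E )] ptr=6 lookahead=) remaining=[) $]
Step 12: reduce F->( E ). Stack=[( T / F] ptr=6 lookahead=) remaining=[) $]
Step 13: reduce T->T / F. Stack=[( T] ptr=6 lookahead=) remaining=[) $]
Step 14: reduce E->T. Stack=[( E] ptr=6 lookahead=) remaining=[) $]
Step 15: shift ). Stack=[( E )] ptr=7 lookahead=$ remaining=[$]
Step 16: reduce F->( E ). Stack=[F] ptr=7 lookahead=$ remaining=[$]
Step 17: reduce T->F. Stack=[T] ptr=7 lookahead=$ remaining=[$]
Step 18: reduce E->T. Stack=[E] ptr=7 lookahead=$ remaining=[$]

Answer: 7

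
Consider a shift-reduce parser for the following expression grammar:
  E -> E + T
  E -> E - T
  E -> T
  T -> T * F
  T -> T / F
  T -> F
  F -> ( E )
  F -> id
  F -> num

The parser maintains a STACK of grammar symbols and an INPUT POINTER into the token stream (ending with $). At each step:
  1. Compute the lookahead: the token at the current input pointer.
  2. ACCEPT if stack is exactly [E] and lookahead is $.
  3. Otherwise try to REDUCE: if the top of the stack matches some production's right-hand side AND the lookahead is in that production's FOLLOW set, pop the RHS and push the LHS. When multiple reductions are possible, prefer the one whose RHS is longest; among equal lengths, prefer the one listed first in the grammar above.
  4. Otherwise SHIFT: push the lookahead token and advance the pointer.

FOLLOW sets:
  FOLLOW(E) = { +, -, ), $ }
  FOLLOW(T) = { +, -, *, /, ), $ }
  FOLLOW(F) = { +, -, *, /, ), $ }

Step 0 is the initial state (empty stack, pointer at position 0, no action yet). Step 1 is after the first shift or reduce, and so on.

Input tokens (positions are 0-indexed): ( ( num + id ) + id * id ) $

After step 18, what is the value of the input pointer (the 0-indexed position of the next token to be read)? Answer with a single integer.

Step 1: shift (. Stack=[(] ptr=1 lookahead=( remaining=[( num + id ) + id * id ) $]
Step 2: shift (. Stack=[( (] ptr=2 lookahead=num remaining=[num + id ) + id * id ) $]
Step 3: shift num. Stack=[( ( num] ptr=3 lookahead=+ remaining=[+ id ) + id * id ) $]
Step 4: reduce F->num. Stack=[( ( F] ptr=3 lookahead=+ remaining=[+ id ) + id * id ) $]
Step 5: reduce T->F. Stack=[( ( T] ptr=3 lookahead=+ remaining=[+ id ) + id * id ) $]
Step 6: reduce E->T. Stack=[( ( E] ptr=3 lookahead=+ remaining=[+ id ) + id * id ) $]
Step 7: shift +. Stack=[( ( E +] ptr=4 lookahead=id remaining=[id ) + id * id ) $]
Step 8: shift id. Stack=[( ( E + id] ptr=5 lookahead=) remaining=[) + id * id ) $]
Step 9: reduce F->id. Stack=[( ( E + F] ptr=5 lookahead=) remaining=[) + id * id ) $]
Step 10: reduce T->F. Stack=[( ( E + T] ptr=5 lookahead=) remaining=[) + id * id ) $]
Step 11: reduce E->E + T. Stack=[( ( E] ptr=5 lookahead=) remaining=[) + id * id ) $]
Step 12: shift ). Stack=[( ( E )] ptr=6 lookahead=+ remaining=[+ id * id ) $]
Step 13: reduce F->( E ). Stack=[( F] ptr=6 lookahead=+ remaining=[+ id * id ) $]
Step 14: reduce T->F. Stack=[( T] ptr=6 lookahead=+ remaining=[+ id * id ) $]
Step 15: reduce E->T. Stack=[( E] ptr=6 lookahead=+ remaining=[+ id * id ) $]
Step 16: shift +. Stack=[( E +] ptr=7 lookahead=id remaining=[id * id ) $]
Step 17: shift id. Stack=[( E + id] ptr=8 lookahead=* remaining=[* id ) $]
Step 18: reduce F->id. Stack=[( E + F] ptr=8 lookahead=* remaining=[* id ) $]

Answer: 8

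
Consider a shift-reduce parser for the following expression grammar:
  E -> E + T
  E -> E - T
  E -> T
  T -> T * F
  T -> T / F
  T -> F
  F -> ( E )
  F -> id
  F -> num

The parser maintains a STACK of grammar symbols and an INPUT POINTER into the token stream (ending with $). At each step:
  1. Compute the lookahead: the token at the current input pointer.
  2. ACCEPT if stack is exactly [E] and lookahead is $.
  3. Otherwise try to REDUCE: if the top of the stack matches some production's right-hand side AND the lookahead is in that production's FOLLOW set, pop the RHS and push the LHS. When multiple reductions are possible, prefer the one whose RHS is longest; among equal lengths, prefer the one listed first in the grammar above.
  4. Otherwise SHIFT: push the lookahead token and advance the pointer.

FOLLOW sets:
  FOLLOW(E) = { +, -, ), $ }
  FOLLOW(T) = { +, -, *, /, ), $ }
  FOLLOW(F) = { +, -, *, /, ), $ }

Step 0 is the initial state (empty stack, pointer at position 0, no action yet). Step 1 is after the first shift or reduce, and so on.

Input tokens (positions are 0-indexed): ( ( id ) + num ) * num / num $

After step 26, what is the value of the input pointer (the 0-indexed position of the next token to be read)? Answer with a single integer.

Answer: 11

Derivation:
Step 1: shift (. Stack=[(] ptr=1 lookahead=( remaining=[( id ) + num ) * num / num $]
Step 2: shift (. Stack=[( (] ptr=2 lookahead=id remaining=[id ) + num ) * num / num $]
Step 3: shift id. Stack=[( ( id] ptr=3 lookahead=) remaining=[) + num ) * num / num $]
Step 4: reduce F->id. Stack=[( ( F] ptr=3 lookahead=) remaining=[) + num ) * num / num $]
Step 5: reduce T->F. Stack=[( ( T] ptr=3 lookahead=) remaining=[) + num ) * num / num $]
Step 6: reduce E->T. Stack=[( ( E] ptr=3 lookahead=) remaining=[) + num ) * num / num $]
Step 7: shift ). Stack=[( ( E )] ptr=4 lookahead=+ remaining=[+ num ) * num / num $]
Step 8: reduce F->( E ). Stack=[( F] ptr=4 lookahead=+ remaining=[+ num ) * num / num $]
Step 9: reduce T->F. Stack=[( T] ptr=4 lookahead=+ remaining=[+ num ) * num / num $]
Step 10: reduce E->T. Stack=[( E] ptr=4 lookahead=+ remaining=[+ num ) * num / num $]
Step 11: shift +. Stack=[( E +] ptr=5 lookahead=num remaining=[num ) * num / num $]
Step 12: shift num. Stack=[( E + num] ptr=6 lookahead=) remaining=[) * num / num $]
Step 13: reduce F->num. Stack=[( E + F] ptr=6 lookahead=) remaining=[) * num / num $]
Step 14: reduce T->F. Stack=[( E + T] ptr=6 lookahead=) remaining=[) * num / num $]
Step 15: reduce E->E + T. Stack=[( E] ptr=6 lookahead=) remaining=[) * num / num $]
Step 16: shift ). Stack=[( E )] ptr=7 lookahead=* remaining=[* num / num $]
Step 17: reduce F->( E ). Stack=[F] ptr=7 lookahead=* remaining=[* num / num $]
Step 18: reduce T->F. Stack=[T] ptr=7 lookahead=* remaining=[* num / num $]
Step 19: shift *. Stack=[T *] ptr=8 lookahead=num remaining=[num / num $]
Step 20: shift num. Stack=[T * num] ptr=9 lookahead=/ remaining=[/ num $]
Step 21: reduce F->num. Stack=[T * F] ptr=9 lookahead=/ remaining=[/ num $]
Step 22: reduce T->T * F. Stack=[T] ptr=9 lookahead=/ remaining=[/ num $]
Step 23: shift /. Stack=[T /] ptr=10 lookahead=num remaining=[num $]
Step 24: shift num. Stack=[T / num] ptr=11 lookahead=$ remaining=[$]
Step 25: reduce F->num. Stack=[T / F] ptr=11 lookahead=$ remaining=[$]
Step 26: reduce T->T / F. Stack=[T] ptr=11 lookahead=$ remaining=[$]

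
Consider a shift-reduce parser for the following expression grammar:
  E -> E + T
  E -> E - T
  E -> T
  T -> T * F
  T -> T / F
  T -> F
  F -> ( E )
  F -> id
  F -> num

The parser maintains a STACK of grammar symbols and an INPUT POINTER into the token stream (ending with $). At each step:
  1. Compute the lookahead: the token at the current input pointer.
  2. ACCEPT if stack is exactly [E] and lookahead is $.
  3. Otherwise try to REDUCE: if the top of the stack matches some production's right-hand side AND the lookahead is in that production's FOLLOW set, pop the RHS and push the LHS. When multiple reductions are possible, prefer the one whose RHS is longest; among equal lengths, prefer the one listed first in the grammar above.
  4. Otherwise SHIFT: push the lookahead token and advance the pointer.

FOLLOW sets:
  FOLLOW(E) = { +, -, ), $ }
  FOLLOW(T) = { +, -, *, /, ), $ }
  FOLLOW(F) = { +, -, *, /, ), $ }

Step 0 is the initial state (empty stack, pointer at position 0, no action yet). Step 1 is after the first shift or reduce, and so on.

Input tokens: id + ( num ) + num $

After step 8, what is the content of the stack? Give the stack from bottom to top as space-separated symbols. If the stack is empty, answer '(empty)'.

Step 1: shift id. Stack=[id] ptr=1 lookahead=+ remaining=[+ ( num ) + num $]
Step 2: reduce F->id. Stack=[F] ptr=1 lookahead=+ remaining=[+ ( num ) + num $]
Step 3: reduce T->F. Stack=[T] ptr=1 lookahead=+ remaining=[+ ( num ) + num $]
Step 4: reduce E->T. Stack=[E] ptr=1 lookahead=+ remaining=[+ ( num ) + num $]
Step 5: shift +. Stack=[E +] ptr=2 lookahead=( remaining=[( num ) + num $]
Step 6: shift (. Stack=[E + (] ptr=3 lookahead=num remaining=[num ) + num $]
Step 7: shift num. Stack=[E + ( num] ptr=4 lookahead=) remaining=[) + num $]
Step 8: reduce F->num. Stack=[E + ( F] ptr=4 lookahead=) remaining=[) + num $]

Answer: E + ( F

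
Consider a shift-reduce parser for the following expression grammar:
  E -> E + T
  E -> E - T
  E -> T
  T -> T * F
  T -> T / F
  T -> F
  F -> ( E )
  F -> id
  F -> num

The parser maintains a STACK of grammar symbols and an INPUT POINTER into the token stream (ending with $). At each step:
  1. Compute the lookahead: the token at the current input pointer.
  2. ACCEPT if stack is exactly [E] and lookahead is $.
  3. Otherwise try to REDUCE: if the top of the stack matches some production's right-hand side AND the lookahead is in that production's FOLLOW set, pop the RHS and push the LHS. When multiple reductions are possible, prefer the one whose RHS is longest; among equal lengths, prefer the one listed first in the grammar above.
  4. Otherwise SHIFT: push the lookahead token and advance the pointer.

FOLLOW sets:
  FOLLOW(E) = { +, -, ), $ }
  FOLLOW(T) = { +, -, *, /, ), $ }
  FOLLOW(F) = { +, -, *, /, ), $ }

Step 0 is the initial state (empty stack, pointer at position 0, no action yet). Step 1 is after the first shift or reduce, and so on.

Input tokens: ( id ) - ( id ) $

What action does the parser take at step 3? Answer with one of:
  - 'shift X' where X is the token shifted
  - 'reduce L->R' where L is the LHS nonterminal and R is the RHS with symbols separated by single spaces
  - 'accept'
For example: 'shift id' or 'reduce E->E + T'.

Answer: reduce F->id

Derivation:
Step 1: shift (. Stack=[(] ptr=1 lookahead=id remaining=[id ) - ( id ) $]
Step 2: shift id. Stack=[( id] ptr=2 lookahead=) remaining=[) - ( id ) $]
Step 3: reduce F->id. Stack=[( F] ptr=2 lookahead=) remaining=[) - ( id ) $]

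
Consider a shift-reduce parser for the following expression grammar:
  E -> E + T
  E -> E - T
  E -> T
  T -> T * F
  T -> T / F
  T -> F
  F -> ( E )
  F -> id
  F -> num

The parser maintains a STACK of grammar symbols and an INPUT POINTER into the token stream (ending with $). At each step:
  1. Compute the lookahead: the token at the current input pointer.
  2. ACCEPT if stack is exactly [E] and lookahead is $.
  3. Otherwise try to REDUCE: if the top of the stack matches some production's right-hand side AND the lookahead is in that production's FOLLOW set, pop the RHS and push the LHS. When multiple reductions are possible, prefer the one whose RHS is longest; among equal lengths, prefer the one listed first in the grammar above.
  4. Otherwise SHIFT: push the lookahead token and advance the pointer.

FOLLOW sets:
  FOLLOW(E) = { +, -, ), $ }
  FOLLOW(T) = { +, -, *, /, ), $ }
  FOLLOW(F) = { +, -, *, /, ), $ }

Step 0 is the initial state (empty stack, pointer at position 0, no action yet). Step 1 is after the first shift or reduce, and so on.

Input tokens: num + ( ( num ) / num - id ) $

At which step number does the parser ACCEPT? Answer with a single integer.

Step 1: shift num. Stack=[num] ptr=1 lookahead=+ remaining=[+ ( ( num ) / num - id ) $]
Step 2: reduce F->num. Stack=[F] ptr=1 lookahead=+ remaining=[+ ( ( num ) / num - id ) $]
Step 3: reduce T->F. Stack=[T] ptr=1 lookahead=+ remaining=[+ ( ( num ) / num - id ) $]
Step 4: reduce E->T. Stack=[E] ptr=1 lookahead=+ remaining=[+ ( ( num ) / num - id ) $]
Step 5: shift +. Stack=[E +] ptr=2 lookahead=( remaining=[( ( num ) / num - id ) $]
Step 6: shift (. Stack=[E + (] ptr=3 lookahead=( remaining=[( num ) / num - id ) $]
Step 7: shift (. Stack=[E + ( (] ptr=4 lookahead=num remaining=[num ) / num - id ) $]
Step 8: shift num. Stack=[E + ( ( num] ptr=5 lookahead=) remaining=[) / num - id ) $]
Step 9: reduce F->num. Stack=[E + ( ( F] ptr=5 lookahead=) remaining=[) / num - id ) $]
Step 10: reduce T->F. Stack=[E + ( ( T] ptr=5 lookahead=) remaining=[) / num - id ) $]
Step 11: reduce E->T. Stack=[E + ( ( E] ptr=5 lookahead=) remaining=[) / num - id ) $]
Step 12: shift ). Stack=[E + ( ( E )] ptr=6 lookahead=/ remaining=[/ num - id ) $]
Step 13: reduce F->( E ). Stack=[E + ( F] ptr=6 lookahead=/ remaining=[/ num - id ) $]
Step 14: reduce T->F. Stack=[E + ( T] ptr=6 lookahead=/ remaining=[/ num - id ) $]
Step 15: shift /. Stack=[E + ( T /] ptr=7 lookahead=num remaining=[num - id ) $]
Step 16: shift num. Stack=[E + ( T / num] ptr=8 lookahead=- remaining=[- id ) $]
Step 17: reduce F->num. Stack=[E + ( T / F] ptr=8 lookahead=- remaining=[- id ) $]
Step 18: reduce T->T / F. Stack=[E + ( T] ptr=8 lookahead=- remaining=[- id ) $]
Step 19: reduce E->T. Stack=[E + ( E] ptr=8 lookahead=- remaining=[- id ) $]
Step 20: shift -. Stack=[E + ( E -] ptr=9 lookahead=id remaining=[id ) $]
Step 21: shift id. Stack=[E + ( E - id] ptr=10 lookahead=) remaining=[) $]
Step 22: reduce F->id. Stack=[E + ( E - F] ptr=10 lookahead=) remaining=[) $]
Step 23: reduce T->F. Stack=[E + ( E - T] ptr=10 lookahead=) remaining=[) $]
Step 24: reduce E->E - T. Stack=[E + ( E] ptr=10 lookahead=) remaining=[) $]
Step 25: shift ). Stack=[E + ( E )] ptr=11 lookahead=$ remaining=[$]
Step 26: reduce F->( E ). Stack=[E + F] ptr=11 lookahead=$ remaining=[$]
Step 27: reduce T->F. Stack=[E + T] ptr=11 lookahead=$ remaining=[$]
Step 28: reduce E->E + T. Stack=[E] ptr=11 lookahead=$ remaining=[$]
Step 29: accept. Stack=[E] ptr=11 lookahead=$ remaining=[$]

Answer: 29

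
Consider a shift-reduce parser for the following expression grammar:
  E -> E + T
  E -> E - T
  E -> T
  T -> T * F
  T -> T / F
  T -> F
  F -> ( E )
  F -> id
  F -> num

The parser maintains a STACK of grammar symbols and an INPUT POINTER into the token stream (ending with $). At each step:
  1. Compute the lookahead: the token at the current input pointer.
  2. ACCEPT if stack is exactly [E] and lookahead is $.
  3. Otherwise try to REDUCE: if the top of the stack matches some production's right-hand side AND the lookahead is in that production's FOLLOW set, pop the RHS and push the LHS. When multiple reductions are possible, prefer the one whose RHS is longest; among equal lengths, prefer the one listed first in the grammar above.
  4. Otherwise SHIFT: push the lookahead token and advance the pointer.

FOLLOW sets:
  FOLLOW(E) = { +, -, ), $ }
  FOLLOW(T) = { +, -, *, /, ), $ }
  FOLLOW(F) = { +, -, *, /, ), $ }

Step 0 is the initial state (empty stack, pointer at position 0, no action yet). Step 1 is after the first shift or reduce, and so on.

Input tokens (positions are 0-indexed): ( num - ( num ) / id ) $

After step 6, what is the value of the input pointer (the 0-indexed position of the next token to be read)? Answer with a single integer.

Answer: 3

Derivation:
Step 1: shift (. Stack=[(] ptr=1 lookahead=num remaining=[num - ( num ) / id ) $]
Step 2: shift num. Stack=[( num] ptr=2 lookahead=- remaining=[- ( num ) / id ) $]
Step 3: reduce F->num. Stack=[( F] ptr=2 lookahead=- remaining=[- ( num ) / id ) $]
Step 4: reduce T->F. Stack=[( T] ptr=2 lookahead=- remaining=[- ( num ) / id ) $]
Step 5: reduce E->T. Stack=[( E] ptr=2 lookahead=- remaining=[- ( num ) / id ) $]
Step 6: shift -. Stack=[( E -] ptr=3 lookahead=( remaining=[( num ) / id ) $]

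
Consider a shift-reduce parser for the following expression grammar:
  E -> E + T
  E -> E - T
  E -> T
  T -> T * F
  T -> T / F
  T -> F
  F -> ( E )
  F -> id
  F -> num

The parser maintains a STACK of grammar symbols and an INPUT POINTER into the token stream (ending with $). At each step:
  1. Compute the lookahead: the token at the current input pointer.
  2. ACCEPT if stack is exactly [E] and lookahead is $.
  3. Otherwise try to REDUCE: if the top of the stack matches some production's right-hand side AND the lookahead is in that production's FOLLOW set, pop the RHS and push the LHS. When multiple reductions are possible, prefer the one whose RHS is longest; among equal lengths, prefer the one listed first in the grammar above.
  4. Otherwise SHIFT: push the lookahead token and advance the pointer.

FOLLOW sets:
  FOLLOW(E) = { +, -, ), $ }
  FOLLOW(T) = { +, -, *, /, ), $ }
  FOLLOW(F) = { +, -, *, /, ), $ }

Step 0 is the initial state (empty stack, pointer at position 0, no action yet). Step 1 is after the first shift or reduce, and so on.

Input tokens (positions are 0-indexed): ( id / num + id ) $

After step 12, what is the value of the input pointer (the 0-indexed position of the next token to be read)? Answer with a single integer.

Step 1: shift (. Stack=[(] ptr=1 lookahead=id remaining=[id / num + id ) $]
Step 2: shift id. Stack=[( id] ptr=2 lookahead=/ remaining=[/ num + id ) $]
Step 3: reduce F->id. Stack=[( F] ptr=2 lookahead=/ remaining=[/ num + id ) $]
Step 4: reduce T->F. Stack=[( T] ptr=2 lookahead=/ remaining=[/ num + id ) $]
Step 5: shift /. Stack=[( T /] ptr=3 lookahead=num remaining=[num + id ) $]
Step 6: shift num. Stack=[( T / num] ptr=4 lookahead=+ remaining=[+ id ) $]
Step 7: reduce F->num. Stack=[( T / F] ptr=4 lookahead=+ remaining=[+ id ) $]
Step 8: reduce T->T / F. Stack=[( T] ptr=4 lookahead=+ remaining=[+ id ) $]
Step 9: reduce E->T. Stack=[( E] ptr=4 lookahead=+ remaining=[+ id ) $]
Step 10: shift +. Stack=[( E +] ptr=5 lookahead=id remaining=[id ) $]
Step 11: shift id. Stack=[( E + id] ptr=6 lookahead=) remaining=[) $]
Step 12: reduce F->id. Stack=[( E + F] ptr=6 lookahead=) remaining=[) $]

Answer: 6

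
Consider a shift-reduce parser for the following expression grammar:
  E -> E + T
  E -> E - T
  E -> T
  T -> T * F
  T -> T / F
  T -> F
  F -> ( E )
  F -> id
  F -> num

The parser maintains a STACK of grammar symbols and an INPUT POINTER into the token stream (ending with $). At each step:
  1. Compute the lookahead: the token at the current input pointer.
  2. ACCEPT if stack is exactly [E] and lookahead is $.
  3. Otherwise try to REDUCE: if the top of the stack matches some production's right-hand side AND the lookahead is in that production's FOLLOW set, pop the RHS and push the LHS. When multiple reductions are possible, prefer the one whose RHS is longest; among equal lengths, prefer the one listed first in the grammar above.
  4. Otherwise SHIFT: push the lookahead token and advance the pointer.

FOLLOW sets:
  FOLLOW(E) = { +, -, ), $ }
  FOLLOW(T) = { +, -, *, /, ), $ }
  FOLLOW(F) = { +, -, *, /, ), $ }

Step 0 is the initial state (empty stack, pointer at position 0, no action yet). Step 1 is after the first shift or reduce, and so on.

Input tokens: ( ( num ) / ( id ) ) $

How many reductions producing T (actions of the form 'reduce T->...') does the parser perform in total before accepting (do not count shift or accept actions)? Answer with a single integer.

Answer: 5

Derivation:
Step 1: shift (. Stack=[(] ptr=1 lookahead=( remaining=[( num ) / ( id ) ) $]
Step 2: shift (. Stack=[( (] ptr=2 lookahead=num remaining=[num ) / ( id ) ) $]
Step 3: shift num. Stack=[( ( num] ptr=3 lookahead=) remaining=[) / ( id ) ) $]
Step 4: reduce F->num. Stack=[( ( F] ptr=3 lookahead=) remaining=[) / ( id ) ) $]
Step 5: reduce T->F. Stack=[( ( T] ptr=3 lookahead=) remaining=[) / ( id ) ) $]
Step 6: reduce E->T. Stack=[( ( E] ptr=3 lookahead=) remaining=[) / ( id ) ) $]
Step 7: shift ). Stack=[( ( E )] ptr=4 lookahead=/ remaining=[/ ( id ) ) $]
Step 8: reduce F->( E ). Stack=[( F] ptr=4 lookahead=/ remaining=[/ ( id ) ) $]
Step 9: reduce T->F. Stack=[( T] ptr=4 lookahead=/ remaining=[/ ( id ) ) $]
Step 10: shift /. Stack=[( T /] ptr=5 lookahead=( remaining=[( id ) ) $]
Step 11: shift (. Stack=[( T / (] ptr=6 lookahead=id remaining=[id ) ) $]
Step 12: shift id. Stack=[( T / ( id] ptr=7 lookahead=) remaining=[) ) $]
Step 13: reduce F->id. Stack=[( T / ( F] ptr=7 lookahead=) remaining=[) ) $]
Step 14: reduce T->F. Stack=[( T / ( T] ptr=7 lookahead=) remaining=[) ) $]
Step 15: reduce E->T. Stack=[( T / ( E] ptr=7 lookahead=) remaining=[) ) $]
Step 16: shift ). Stack=[( T / ( E )] ptr=8 lookahead=) remaining=[) $]
Step 17: reduce F->( E ). Stack=[( T / F] ptr=8 lookahead=) remaining=[) $]
Step 18: reduce T->T / F. Stack=[( T] ptr=8 lookahead=) remaining=[) $]
Step 19: reduce E->T. Stack=[( E] ptr=8 lookahead=) remaining=[) $]
Step 20: shift ). Stack=[( E )] ptr=9 lookahead=$ remaining=[$]
Step 21: reduce F->( E ). Stack=[F] ptr=9 lookahead=$ remaining=[$]
Step 22: reduce T->F. Stack=[T] ptr=9 lookahead=$ remaining=[$]
Step 23: reduce E->T. Stack=[E] ptr=9 lookahead=$ remaining=[$]
Step 24: accept. Stack=[E] ptr=9 lookahead=$ remaining=[$]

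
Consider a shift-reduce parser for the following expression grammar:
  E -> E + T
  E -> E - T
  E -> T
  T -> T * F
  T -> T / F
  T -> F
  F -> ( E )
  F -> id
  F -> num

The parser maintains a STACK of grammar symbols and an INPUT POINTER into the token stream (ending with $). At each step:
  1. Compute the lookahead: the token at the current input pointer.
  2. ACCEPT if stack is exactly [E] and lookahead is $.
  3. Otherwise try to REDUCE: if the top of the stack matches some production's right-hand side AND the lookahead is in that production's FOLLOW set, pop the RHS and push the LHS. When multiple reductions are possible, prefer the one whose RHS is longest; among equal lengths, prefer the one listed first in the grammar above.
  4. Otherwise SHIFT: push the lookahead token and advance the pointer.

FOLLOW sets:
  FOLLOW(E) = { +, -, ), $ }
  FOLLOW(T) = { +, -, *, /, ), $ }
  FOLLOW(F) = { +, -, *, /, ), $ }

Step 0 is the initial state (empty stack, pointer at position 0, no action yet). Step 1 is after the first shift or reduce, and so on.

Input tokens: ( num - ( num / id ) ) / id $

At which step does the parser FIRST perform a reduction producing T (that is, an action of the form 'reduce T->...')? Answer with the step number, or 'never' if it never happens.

Answer: 4

Derivation:
Step 1: shift (. Stack=[(] ptr=1 lookahead=num remaining=[num - ( num / id ) ) / id $]
Step 2: shift num. Stack=[( num] ptr=2 lookahead=- remaining=[- ( num / id ) ) / id $]
Step 3: reduce F->num. Stack=[( F] ptr=2 lookahead=- remaining=[- ( num / id ) ) / id $]
Step 4: reduce T->F. Stack=[( T] ptr=2 lookahead=- remaining=[- ( num / id ) ) / id $]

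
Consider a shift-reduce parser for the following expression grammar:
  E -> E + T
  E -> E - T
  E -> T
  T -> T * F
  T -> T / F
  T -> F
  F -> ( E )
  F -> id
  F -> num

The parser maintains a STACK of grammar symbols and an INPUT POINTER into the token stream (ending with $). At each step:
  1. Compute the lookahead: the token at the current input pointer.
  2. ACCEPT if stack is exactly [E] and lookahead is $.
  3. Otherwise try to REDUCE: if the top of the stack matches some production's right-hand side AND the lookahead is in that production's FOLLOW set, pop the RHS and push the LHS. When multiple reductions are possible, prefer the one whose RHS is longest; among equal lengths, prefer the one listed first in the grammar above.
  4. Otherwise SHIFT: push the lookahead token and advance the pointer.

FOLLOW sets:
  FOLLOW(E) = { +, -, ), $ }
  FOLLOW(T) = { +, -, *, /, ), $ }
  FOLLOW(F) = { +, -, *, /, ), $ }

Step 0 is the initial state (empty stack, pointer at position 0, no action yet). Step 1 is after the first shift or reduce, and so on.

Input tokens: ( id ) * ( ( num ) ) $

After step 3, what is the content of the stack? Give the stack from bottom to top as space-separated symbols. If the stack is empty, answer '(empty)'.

Answer: ( F

Derivation:
Step 1: shift (. Stack=[(] ptr=1 lookahead=id remaining=[id ) * ( ( num ) ) $]
Step 2: shift id. Stack=[( id] ptr=2 lookahead=) remaining=[) * ( ( num ) ) $]
Step 3: reduce F->id. Stack=[( F] ptr=2 lookahead=) remaining=[) * ( ( num ) ) $]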